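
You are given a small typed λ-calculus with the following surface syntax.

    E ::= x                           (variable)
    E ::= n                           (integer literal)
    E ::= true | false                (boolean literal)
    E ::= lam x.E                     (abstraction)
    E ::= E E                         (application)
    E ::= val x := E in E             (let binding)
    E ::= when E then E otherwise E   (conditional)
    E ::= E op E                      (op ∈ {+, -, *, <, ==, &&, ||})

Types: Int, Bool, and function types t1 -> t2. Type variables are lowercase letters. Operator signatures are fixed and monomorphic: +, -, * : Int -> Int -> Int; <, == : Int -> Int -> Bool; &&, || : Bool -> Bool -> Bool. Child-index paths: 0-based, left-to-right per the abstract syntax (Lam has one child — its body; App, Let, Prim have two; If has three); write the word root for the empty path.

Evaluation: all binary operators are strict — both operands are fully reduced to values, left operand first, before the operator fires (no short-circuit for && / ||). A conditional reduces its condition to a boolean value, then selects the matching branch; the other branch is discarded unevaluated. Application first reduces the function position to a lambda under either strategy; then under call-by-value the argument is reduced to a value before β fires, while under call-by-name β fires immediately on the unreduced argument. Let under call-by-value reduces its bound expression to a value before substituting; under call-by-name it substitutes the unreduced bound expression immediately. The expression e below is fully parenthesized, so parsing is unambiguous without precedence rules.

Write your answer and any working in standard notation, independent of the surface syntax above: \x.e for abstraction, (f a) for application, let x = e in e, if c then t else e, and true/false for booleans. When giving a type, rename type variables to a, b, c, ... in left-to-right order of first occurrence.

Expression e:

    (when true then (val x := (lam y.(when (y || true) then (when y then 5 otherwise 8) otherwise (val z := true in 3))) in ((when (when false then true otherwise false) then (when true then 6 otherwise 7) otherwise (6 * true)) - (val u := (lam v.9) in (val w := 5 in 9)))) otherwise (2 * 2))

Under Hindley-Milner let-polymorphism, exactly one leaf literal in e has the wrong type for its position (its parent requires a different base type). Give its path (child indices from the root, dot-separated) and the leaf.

Answer: 1.1.0.2.1 : true

Working:
  unify Bool ~ Bool
y : a
  unify a ~ Bool
  unify Bool ~ Bool
  unify Bool ~ Bool
y : Bool
  unify Bool ~ Bool
  unify Int ~ Int
let z : Bool
  unify Int ~ Int
\y._ : Bool -> Int
let x : Bool -> Int
  unify Bool ~ Bool
  unify Bool ~ Bool
  unify Bool ~ Bool
  unify Bool ~ Bool
  unify Int ~ Int
  unify Int ~ Int
  unify Bool ~ Int
  FAIL: mismatch Bool ~ Int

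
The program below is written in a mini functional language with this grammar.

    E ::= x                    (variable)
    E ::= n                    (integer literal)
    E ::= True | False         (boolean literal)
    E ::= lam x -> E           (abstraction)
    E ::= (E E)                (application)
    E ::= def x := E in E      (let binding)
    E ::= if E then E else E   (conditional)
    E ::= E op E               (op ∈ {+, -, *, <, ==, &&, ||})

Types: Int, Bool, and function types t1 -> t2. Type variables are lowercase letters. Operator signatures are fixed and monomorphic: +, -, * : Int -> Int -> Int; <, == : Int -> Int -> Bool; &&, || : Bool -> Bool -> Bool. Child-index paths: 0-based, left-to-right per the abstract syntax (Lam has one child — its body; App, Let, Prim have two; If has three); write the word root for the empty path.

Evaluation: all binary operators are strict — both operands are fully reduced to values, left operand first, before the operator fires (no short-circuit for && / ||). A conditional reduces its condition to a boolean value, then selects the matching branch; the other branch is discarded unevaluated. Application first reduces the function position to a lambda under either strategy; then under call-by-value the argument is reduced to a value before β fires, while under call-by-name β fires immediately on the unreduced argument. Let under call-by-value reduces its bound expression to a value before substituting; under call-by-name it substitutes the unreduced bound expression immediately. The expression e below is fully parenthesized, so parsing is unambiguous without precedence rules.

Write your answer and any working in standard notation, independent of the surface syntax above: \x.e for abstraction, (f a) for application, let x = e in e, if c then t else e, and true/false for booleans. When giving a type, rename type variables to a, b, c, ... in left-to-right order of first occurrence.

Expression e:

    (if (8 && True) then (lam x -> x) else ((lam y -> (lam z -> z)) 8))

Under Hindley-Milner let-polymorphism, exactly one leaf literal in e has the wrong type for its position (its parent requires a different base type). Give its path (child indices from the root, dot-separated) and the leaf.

Answer: 0.0 : 8

Trace:
  unify Int ~ Bool
  FAIL: mismatch Int ~ Bool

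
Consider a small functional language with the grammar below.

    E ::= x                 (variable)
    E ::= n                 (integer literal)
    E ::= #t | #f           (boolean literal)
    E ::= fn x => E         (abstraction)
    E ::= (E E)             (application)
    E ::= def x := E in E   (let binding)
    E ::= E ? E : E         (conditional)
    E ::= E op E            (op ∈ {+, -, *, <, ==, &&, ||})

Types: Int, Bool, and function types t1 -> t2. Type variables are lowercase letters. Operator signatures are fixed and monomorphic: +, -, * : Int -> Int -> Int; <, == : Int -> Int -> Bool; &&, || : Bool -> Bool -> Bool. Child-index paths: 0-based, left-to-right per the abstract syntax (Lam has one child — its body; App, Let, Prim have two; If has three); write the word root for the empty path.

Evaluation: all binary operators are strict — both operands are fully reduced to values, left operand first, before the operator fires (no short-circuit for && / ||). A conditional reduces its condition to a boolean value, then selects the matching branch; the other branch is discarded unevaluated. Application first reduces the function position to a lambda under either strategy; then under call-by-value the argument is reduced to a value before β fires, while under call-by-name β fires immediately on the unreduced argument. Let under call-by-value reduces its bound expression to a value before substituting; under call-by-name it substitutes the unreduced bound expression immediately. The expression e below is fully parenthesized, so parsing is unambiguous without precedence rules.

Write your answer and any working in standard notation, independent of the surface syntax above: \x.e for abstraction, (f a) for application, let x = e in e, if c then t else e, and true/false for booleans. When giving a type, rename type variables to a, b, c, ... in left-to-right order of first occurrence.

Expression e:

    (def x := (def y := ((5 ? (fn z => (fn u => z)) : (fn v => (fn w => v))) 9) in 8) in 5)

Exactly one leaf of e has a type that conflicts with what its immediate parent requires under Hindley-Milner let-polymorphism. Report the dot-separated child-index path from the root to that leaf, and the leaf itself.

Trace:
  unify Int ~ Bool
  FAIL: mismatch Int ~ Bool

Answer: 0.0.0.0 : 5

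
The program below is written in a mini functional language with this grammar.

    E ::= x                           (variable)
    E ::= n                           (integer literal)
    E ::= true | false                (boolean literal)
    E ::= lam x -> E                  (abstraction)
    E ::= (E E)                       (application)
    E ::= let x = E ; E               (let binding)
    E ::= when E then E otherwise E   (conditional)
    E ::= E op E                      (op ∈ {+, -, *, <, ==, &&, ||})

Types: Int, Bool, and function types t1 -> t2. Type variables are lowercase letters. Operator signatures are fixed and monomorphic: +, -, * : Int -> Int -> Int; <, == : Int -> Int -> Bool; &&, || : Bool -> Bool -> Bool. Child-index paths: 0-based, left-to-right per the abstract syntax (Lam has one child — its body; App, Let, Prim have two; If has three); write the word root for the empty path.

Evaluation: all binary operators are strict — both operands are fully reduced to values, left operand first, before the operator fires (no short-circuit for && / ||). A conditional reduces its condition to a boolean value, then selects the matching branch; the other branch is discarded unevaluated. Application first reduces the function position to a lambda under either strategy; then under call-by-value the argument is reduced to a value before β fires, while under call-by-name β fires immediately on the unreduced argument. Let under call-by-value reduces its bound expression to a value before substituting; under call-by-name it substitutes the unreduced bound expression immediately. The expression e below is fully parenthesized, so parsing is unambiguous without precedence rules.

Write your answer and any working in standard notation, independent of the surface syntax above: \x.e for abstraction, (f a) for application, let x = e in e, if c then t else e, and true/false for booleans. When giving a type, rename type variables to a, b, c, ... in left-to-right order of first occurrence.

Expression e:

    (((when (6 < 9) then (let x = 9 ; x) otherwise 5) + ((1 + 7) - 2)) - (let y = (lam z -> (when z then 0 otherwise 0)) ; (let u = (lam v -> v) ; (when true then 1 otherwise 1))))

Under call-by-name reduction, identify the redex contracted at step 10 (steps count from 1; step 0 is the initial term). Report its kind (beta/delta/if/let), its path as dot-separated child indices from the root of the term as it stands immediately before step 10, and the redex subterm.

Derivation:
step 0: (((if (6 < 9) then (let x = 9 in x) else 5) + ((1 + 7) - 2)) - (let y = (\z.(if z then 0 else 0)) in (let u = (\v.v) in (if true then 1 else 1))))
step 1: [delta@0.0.0] (((if true then (let x = 9 in x) else 5) + ((1 + 7) - 2)) - (let y = (\z.(if z then 0 else 0)) in (let u = (\v.v) in (if true then 1 else 1))))
step 2: [if@0.0] (((let x = 9 in x) + ((1 + 7) - 2)) - (let y = (\z.(if z then 0 else 0)) in (let u = (\v.v) in (if true then 1 else 1))))
step 3: [let@0.0] ((9 + ((1 + 7) - 2)) - (let y = (\z.(if z then 0 else 0)) in (let u = (\v.v) in (if true then 1 else 1))))
step 4: [delta@0.1.0] ((9 + (8 - 2)) - (let y = (\z.(if z then 0 else 0)) in (let u = (\v.v) in (if true then 1 else 1))))
step 5: [delta@0.1] ((9 + 6) - (let y = (\z.(if z then 0 else 0)) in (let u = (\v.v) in (if true then 1 else 1))))
step 6: [delta@0] (15 - (let y = (\z.(if z then 0 else 0)) in (let u = (\v.v) in (if true then 1 else 1))))
step 7: [let@1] (15 - (let u = (\v.v) in (if true then 1 else 1)))
step 8: [let@1] (15 - (if true then 1 else 1))
step 9: [if@1] (15 - 1)
step 10: [delta@root] 14

Answer: delta at root : (15 - 1)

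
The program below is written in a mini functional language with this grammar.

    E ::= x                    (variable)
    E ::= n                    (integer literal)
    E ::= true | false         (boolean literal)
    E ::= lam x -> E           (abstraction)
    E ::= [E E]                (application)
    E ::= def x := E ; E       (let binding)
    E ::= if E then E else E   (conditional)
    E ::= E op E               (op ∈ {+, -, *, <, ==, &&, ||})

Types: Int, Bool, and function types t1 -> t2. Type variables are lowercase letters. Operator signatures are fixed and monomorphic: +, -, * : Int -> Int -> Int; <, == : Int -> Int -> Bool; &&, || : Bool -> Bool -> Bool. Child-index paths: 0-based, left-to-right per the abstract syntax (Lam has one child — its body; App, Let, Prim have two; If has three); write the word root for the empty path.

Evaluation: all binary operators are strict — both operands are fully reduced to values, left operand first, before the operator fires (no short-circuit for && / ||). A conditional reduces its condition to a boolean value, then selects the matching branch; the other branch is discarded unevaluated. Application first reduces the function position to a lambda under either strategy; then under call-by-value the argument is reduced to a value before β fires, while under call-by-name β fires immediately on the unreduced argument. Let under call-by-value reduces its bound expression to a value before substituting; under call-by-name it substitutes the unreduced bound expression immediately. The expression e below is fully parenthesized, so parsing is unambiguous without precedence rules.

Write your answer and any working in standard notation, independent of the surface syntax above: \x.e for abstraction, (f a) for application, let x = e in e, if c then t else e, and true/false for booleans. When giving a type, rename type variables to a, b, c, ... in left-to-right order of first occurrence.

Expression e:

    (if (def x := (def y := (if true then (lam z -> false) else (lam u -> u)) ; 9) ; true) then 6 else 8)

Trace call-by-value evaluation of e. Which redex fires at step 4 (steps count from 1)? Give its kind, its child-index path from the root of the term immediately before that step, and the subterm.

Answer: if at root : (if true then 6 else 8)

Working:
step 0: (if (let x = (let y = (if true then (\z.false) else (\u.u)) in 9) in true) then 6 else 8)
step 1: [if@0.0.0] (if (let x = (let y = (\z.false) in 9) in true) then 6 else 8)
step 2: [let@0.0] (if (let x = 9 in true) then 6 else 8)
step 3: [let@0] (if true then 6 else 8)
step 4: [if@root] 6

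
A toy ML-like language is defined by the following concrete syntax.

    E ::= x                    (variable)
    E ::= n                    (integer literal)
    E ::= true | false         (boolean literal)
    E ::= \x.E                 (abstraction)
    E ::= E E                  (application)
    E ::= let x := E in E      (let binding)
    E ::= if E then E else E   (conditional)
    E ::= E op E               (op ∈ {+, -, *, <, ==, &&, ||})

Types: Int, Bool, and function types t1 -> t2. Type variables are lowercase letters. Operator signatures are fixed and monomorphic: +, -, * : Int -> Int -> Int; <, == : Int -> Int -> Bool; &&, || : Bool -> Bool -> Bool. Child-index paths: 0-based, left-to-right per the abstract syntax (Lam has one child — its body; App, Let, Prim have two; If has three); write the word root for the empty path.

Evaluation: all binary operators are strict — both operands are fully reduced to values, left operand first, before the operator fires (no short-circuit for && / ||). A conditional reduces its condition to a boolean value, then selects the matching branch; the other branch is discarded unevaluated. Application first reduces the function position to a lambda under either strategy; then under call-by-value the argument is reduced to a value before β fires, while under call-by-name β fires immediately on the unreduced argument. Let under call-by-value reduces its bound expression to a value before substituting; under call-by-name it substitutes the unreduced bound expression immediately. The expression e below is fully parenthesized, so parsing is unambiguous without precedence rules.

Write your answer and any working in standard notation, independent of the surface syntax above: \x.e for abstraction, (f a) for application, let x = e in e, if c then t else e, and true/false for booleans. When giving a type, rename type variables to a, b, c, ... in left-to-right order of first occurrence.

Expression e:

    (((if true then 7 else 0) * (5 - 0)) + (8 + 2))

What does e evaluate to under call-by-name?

Derivation:
step 0: (((if true then 7 else 0) * (5 - 0)) + (8 + 2))
step 1: [if@0.0] ((7 * (5 - 0)) + (8 + 2))
step 2: [delta@0.1] ((7 * 5) + (8 + 2))
step 3: [delta@0] (35 + (8 + 2))
step 4: [delta@1] (35 + 10)
step 5: [delta@root] 45

Answer: 45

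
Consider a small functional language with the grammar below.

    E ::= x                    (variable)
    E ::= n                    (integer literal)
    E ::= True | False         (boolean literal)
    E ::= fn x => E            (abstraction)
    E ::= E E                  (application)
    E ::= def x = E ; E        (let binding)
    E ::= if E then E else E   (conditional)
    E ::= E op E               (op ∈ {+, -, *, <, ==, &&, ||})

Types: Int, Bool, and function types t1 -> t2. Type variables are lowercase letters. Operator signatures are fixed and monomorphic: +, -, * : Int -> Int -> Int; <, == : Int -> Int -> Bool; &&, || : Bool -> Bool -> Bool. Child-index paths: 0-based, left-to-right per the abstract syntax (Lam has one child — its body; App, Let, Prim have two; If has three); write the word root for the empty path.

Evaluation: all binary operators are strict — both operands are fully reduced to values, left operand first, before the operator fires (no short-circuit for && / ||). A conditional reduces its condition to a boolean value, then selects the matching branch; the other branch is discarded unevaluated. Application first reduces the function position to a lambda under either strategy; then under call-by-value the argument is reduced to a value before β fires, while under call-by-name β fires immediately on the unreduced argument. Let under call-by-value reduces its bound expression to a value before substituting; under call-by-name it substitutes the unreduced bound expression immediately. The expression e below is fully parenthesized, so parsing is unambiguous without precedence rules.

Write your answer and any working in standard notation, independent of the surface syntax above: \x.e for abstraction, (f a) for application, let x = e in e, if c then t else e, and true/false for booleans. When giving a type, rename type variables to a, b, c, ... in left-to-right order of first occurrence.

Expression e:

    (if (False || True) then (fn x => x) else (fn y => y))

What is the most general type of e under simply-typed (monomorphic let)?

Derivation:
  unify Bool ~ Bool
  unify Bool ~ Bool
  unify Bool ~ Bool
x : a
\x._ : a -> a
y : b
\y._ : b -> b
  unify a -> a ~ b -> b
  unify a ~ b
  unify b ~ b

Answer: a -> a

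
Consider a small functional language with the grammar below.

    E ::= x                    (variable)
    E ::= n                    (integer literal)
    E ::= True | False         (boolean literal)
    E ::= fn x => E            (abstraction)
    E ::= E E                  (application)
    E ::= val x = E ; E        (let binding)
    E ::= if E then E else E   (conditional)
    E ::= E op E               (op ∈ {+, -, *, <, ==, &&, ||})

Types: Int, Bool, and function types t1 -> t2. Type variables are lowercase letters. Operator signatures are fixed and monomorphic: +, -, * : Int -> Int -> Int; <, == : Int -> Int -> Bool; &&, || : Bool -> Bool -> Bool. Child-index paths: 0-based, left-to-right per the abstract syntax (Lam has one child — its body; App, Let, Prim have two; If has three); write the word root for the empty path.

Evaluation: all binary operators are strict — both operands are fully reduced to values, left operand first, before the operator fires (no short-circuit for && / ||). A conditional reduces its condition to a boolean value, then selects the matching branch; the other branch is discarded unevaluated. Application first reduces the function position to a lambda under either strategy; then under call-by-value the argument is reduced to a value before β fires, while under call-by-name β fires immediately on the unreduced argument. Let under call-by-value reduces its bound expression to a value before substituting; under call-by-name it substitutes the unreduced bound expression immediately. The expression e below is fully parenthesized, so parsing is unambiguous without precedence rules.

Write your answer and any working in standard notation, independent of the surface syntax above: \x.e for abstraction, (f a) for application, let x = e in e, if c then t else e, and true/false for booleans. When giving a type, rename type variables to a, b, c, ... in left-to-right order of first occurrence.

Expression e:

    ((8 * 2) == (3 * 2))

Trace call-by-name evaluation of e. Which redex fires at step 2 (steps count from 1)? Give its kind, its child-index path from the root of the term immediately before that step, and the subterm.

Derivation:
step 0: ((8 * 2) == (3 * 2))
step 1: [delta@0] (16 == (3 * 2))
step 2: [delta@1] (16 == 6)

Answer: delta at 1 : (3 * 2)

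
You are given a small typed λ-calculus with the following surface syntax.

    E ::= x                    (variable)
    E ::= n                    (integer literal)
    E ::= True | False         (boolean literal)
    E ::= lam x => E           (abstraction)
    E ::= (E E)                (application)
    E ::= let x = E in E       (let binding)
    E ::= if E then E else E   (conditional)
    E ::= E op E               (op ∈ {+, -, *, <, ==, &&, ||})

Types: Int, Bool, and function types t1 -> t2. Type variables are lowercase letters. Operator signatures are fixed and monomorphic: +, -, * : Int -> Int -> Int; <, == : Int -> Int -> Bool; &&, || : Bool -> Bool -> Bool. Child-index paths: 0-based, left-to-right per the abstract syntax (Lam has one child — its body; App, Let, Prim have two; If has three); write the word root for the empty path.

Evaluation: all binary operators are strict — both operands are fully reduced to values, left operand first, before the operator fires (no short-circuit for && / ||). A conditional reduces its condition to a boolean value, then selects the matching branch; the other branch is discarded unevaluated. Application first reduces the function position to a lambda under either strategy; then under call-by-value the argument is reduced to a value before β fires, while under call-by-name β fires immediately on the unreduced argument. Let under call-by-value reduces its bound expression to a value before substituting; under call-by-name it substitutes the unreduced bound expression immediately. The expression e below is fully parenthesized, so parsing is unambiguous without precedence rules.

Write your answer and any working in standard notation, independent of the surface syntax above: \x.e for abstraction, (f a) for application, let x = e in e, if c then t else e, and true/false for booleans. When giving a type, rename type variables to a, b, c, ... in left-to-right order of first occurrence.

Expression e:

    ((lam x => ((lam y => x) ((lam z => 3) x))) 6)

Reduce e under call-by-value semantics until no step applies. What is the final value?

Answer: 6

Derivation:
step 0: ((\x.((\y.x) ((\z.3) x))) 6)
step 1: [beta@root] ((\y.6) ((\z.3) 6))
step 2: [beta@1] ((\y.6) 3)
step 3: [beta@root] 6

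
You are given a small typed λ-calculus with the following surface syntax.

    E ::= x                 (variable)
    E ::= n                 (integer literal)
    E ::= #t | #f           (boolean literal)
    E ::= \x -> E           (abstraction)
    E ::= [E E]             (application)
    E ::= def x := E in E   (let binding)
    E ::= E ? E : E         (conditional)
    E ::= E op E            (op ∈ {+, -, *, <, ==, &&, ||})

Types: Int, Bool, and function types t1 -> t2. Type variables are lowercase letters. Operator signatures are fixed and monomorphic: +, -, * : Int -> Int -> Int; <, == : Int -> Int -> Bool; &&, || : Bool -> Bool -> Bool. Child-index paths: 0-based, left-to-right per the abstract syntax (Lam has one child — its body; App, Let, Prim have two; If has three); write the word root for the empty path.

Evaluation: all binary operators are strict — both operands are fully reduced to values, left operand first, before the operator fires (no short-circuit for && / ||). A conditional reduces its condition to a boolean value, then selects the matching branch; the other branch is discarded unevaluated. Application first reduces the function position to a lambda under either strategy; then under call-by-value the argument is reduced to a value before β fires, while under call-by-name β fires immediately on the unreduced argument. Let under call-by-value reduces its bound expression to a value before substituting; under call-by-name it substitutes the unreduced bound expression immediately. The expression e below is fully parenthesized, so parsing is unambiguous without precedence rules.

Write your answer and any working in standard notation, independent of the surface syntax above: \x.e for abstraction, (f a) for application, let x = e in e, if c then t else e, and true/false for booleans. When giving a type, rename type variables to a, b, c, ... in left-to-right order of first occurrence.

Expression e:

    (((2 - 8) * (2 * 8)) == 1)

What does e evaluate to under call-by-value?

Answer: false

Working:
step 0: (((2 - 8) * (2 * 8)) == 1)
step 1: [delta@0.0] ((-6 * (2 * 8)) == 1)
step 2: [delta@0.1] ((-6 * 16) == 1)
step 3: [delta@0] (-96 == 1)
step 4: [delta@root] false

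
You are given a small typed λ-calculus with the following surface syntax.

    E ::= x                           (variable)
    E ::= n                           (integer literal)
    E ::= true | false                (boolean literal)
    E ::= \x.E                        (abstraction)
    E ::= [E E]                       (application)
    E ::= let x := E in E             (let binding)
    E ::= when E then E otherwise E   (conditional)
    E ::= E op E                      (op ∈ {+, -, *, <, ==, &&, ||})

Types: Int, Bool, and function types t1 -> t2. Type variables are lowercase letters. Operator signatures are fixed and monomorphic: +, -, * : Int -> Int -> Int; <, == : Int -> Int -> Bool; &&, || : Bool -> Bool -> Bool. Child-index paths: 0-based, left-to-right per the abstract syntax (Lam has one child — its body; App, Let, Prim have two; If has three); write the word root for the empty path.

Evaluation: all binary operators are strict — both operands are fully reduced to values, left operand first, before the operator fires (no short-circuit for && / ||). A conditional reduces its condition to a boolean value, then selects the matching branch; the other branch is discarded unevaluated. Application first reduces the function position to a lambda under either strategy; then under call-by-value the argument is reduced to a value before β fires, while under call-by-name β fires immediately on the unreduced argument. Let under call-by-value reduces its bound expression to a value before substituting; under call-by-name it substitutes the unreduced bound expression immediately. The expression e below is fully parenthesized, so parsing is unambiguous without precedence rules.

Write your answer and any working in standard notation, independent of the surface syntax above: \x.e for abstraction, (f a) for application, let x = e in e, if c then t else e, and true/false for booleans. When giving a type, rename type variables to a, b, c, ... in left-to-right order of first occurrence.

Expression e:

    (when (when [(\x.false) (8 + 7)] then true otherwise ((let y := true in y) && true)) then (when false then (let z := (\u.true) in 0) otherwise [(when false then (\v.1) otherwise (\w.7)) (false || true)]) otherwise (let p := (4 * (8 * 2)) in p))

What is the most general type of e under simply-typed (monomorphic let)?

Answer: Int

Derivation:
\x._ : a -> Bool
  unify Int ~ Int
  unify Int ~ Int
  unify a -> Bool ~ Int -> b
  unify a ~ Int
  unify Bool ~ b
_ _ : Bool
  unify Bool ~ Bool
let y : Bool
y : Bool
  unify Bool ~ Bool
  unify Bool ~ Bool
  unify Bool ~ Bool
  unify Bool ~ Bool
  unify Bool ~ Bool
\u._ : c -> Bool
let z : c -> Bool
  unify Bool ~ Bool
\v._ : d -> Int
\w._ : e -> Int
  unify d -> Int ~ e -> Int
  unify d ~ e
  unify Int ~ Int
  unify Bool ~ Bool
  unify Bool ~ Bool
  unify e -> Int ~ Bool -> f
  unify e ~ Bool
  unify Int ~ f
_ _ : Int
  unify Int ~ Int
  unify Int ~ Int
  unify Int ~ Int
  unify Int ~ Int
  unify Int ~ Int
let p : Int
p : Int
  unify Int ~ Int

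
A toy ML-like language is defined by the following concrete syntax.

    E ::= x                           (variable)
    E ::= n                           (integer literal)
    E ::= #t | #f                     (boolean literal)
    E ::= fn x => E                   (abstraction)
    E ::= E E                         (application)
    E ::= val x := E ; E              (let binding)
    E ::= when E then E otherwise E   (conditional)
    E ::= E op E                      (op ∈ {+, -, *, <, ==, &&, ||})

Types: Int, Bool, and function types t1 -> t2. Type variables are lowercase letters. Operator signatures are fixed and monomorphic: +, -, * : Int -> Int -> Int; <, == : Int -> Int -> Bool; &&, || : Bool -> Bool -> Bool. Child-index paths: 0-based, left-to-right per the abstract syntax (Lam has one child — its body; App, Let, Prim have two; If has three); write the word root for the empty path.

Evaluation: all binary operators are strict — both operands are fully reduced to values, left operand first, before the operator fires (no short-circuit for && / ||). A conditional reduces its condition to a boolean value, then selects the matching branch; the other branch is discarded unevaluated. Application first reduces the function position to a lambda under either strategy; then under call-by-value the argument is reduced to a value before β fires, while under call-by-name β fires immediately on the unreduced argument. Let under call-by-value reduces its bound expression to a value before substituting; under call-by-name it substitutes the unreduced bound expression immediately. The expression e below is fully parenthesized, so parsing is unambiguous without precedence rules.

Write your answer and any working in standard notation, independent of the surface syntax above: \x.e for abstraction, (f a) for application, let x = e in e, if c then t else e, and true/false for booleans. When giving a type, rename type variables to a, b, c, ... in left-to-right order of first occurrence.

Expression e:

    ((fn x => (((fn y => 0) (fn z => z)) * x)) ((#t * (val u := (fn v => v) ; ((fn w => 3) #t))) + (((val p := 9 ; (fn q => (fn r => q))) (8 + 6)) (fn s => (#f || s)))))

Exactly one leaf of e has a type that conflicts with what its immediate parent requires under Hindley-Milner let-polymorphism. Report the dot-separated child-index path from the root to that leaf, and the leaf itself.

Answer: 1.0.0 : true

Derivation:
\y._ : b -> Int
z : c
\z._ : c -> c
  unify b -> Int ~ (c -> c) -> d
  unify b ~ c -> c
  unify Int ~ d
_ _ : Int
  unify Int ~ Int
x : a
  unify a ~ Int
\x._ : Int -> Int
  unify Bool ~ Int
  FAIL: mismatch Bool ~ Int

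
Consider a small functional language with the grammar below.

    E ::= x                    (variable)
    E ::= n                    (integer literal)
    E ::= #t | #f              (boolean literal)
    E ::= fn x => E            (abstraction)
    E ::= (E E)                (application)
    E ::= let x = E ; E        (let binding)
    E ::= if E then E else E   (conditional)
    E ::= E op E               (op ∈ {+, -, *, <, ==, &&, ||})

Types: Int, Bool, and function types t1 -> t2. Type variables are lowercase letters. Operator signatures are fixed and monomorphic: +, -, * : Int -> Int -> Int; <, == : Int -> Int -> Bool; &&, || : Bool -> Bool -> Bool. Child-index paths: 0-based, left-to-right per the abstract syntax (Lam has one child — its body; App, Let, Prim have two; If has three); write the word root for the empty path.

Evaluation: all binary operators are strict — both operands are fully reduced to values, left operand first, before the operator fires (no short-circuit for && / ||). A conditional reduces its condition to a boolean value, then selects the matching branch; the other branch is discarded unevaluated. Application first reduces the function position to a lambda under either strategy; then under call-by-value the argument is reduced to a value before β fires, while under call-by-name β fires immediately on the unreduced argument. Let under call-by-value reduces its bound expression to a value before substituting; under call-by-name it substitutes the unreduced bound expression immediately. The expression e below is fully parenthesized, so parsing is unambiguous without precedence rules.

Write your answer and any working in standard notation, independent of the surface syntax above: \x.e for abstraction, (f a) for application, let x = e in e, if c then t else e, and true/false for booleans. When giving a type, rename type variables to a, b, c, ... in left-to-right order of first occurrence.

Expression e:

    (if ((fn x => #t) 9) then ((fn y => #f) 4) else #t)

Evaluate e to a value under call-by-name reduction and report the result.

Working:
step 0: (if ((\x.true) 9) then ((\y.false) 4) else true)
step 1: [beta@0] (if true then ((\y.false) 4) else true)
step 2: [if@root] ((\y.false) 4)
step 3: [beta@root] false

Answer: false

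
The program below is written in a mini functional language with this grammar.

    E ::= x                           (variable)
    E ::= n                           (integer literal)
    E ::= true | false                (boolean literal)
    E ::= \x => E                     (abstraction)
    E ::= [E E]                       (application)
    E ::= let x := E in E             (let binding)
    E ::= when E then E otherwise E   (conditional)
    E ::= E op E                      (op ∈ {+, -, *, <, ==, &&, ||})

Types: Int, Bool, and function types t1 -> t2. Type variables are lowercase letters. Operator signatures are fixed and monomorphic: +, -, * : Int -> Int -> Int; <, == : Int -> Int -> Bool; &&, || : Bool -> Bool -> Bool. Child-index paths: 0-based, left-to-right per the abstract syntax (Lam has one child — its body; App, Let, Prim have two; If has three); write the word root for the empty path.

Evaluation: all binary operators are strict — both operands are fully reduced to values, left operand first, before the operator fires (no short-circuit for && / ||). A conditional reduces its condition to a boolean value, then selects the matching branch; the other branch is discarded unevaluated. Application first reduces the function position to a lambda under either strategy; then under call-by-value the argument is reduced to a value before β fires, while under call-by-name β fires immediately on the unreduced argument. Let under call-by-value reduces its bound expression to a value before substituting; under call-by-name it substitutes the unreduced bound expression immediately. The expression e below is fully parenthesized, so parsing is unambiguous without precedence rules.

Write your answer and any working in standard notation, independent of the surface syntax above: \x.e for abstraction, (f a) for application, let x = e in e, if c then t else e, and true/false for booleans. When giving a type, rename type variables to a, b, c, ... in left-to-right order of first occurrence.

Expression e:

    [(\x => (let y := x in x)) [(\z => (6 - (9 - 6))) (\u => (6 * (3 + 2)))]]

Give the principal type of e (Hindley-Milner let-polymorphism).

Answer: Int

Derivation:
x : a
let y : a
x : a
\x._ : a -> a
  unify Int ~ Int
  unify Int ~ Int
  unify Int ~ Int
  unify Int ~ Int
\z._ : b -> Int
  unify Int ~ Int
  unify Int ~ Int
  unify Int ~ Int
  unify Int ~ Int
\u._ : c -> Int
  unify b -> Int ~ (c -> Int) -> d
  unify b ~ c -> Int
  unify Int ~ d
_ _ : Int
  unify a -> a ~ Int -> e
  unify a ~ Int
  unify Int ~ e
_ _ : Int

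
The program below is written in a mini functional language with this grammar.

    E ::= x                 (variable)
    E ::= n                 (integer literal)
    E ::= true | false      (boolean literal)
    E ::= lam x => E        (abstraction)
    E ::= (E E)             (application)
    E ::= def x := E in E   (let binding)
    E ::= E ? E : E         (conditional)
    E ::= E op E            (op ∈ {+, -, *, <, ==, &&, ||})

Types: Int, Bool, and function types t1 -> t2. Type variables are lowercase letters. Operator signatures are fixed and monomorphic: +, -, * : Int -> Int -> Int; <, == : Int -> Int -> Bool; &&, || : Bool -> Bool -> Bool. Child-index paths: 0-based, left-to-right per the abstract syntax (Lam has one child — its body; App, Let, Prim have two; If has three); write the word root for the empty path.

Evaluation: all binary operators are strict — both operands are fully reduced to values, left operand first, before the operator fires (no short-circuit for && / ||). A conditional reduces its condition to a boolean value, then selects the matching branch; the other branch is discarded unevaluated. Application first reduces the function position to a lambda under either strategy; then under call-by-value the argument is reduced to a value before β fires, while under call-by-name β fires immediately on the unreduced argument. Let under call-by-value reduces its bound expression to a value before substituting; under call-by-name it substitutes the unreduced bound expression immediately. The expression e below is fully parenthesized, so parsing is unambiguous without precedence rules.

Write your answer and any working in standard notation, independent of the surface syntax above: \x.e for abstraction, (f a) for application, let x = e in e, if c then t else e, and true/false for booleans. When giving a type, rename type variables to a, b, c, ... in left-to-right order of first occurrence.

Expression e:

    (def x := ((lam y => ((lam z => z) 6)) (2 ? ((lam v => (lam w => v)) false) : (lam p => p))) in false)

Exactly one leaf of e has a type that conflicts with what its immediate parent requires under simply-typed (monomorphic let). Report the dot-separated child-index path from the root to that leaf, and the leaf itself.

Answer: 0.1.0 : 2

Working:
z : b
\z._ : b -> b
  unify b -> b ~ Int -> c
  unify b ~ Int
  unify Int ~ c
_ _ : Int
\y._ : a -> Int
  unify Int ~ Bool
  FAIL: mismatch Int ~ Bool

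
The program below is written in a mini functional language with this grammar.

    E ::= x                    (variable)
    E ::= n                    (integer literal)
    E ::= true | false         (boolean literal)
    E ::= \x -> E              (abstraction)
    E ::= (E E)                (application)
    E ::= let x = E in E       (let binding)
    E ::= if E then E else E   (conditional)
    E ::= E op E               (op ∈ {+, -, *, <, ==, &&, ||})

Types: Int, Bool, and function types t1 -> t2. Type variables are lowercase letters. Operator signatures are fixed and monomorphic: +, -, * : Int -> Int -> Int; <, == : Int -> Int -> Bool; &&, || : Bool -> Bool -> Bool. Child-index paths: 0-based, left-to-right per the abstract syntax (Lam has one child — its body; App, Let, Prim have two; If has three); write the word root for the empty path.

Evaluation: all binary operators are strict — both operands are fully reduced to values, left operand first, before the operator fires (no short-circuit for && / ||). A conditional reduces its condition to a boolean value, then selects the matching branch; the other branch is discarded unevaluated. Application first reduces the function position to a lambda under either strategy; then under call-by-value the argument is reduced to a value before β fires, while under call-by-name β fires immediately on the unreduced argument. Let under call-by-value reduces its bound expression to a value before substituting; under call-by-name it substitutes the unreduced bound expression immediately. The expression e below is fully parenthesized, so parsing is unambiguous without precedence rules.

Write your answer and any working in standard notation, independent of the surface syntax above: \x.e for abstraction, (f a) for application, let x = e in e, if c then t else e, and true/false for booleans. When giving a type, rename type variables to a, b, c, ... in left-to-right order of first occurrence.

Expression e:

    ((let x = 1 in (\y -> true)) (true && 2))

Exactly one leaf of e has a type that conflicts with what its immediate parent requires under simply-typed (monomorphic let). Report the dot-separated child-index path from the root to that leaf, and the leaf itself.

Answer: 1.1 : 2

Working:
let x : Int
\y._ : a -> Bool
  unify Bool ~ Bool
  unify Int ~ Bool
  FAIL: mismatch Int ~ Bool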